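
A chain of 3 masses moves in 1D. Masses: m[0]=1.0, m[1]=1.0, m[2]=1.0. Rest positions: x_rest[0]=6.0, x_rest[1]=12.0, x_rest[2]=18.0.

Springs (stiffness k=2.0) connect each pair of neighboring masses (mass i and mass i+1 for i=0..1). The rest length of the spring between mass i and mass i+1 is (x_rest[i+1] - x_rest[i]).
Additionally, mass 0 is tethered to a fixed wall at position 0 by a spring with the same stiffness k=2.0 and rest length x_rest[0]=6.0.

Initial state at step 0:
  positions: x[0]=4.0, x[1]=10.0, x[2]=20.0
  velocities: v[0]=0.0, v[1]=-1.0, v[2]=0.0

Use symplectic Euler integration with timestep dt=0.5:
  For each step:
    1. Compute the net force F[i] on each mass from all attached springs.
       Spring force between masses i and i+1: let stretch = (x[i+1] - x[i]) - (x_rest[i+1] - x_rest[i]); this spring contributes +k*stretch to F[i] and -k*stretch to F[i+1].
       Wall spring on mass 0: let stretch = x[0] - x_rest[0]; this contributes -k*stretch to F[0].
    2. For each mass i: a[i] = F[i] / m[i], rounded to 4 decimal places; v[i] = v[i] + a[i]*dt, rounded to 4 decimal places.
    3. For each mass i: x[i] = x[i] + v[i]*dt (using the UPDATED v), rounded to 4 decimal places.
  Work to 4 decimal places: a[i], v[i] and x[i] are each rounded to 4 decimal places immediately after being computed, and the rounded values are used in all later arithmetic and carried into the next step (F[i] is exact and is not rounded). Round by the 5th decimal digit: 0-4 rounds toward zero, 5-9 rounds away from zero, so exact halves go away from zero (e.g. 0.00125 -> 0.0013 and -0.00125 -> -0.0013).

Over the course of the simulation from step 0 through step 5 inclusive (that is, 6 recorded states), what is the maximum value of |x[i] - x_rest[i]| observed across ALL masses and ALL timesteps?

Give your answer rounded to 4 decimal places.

Step 0: x=[4.0000 10.0000 20.0000] v=[0.0000 -1.0000 0.0000]
Step 1: x=[5.0000 11.5000 18.0000] v=[2.0000 3.0000 -4.0000]
Step 2: x=[6.7500 13.0000 15.7500] v=[3.5000 3.0000 -4.5000]
Step 3: x=[8.2500 12.7500 15.1250] v=[3.0000 -0.5000 -1.2500]
Step 4: x=[7.8750 11.4375 16.3125] v=[-0.7500 -2.6250 2.3750]
Step 5: x=[5.3438 10.7813 18.0625] v=[-5.0625 -1.3125 3.5000]
Max displacement = 2.8750

Answer: 2.8750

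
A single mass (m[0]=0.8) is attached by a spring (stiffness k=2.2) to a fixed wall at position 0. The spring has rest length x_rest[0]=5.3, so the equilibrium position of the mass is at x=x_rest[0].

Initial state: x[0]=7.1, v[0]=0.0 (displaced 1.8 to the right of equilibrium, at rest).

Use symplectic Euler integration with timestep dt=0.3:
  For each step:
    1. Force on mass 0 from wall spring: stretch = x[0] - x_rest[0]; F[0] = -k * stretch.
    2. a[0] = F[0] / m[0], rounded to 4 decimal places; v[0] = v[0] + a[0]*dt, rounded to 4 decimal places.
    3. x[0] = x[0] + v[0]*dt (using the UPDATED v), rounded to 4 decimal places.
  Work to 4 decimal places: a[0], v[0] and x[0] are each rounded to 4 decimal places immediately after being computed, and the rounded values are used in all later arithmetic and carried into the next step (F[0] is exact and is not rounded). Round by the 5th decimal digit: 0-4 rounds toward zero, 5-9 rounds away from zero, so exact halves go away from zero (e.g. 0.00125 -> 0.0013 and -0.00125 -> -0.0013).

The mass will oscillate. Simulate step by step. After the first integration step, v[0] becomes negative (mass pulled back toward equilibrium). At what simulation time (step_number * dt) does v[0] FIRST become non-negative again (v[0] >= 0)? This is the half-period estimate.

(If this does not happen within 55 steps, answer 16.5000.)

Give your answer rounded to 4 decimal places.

Step 0: x=[7.1000] v=[0.0000]
Step 1: x=[6.6545] v=[-1.4850]
Step 2: x=[5.8738] v=[-2.6025]
Step 3: x=[4.9510] v=[-3.0759]
Step 4: x=[4.1146] v=[-2.7880]
Step 5: x=[3.5716] v=[-1.8100]
Step 6: x=[3.4564] v=[-0.3841]
Step 7: x=[3.7975] v=[1.1369]
First v>=0 after going negative at step 7, time=2.1000

Answer: 2.1000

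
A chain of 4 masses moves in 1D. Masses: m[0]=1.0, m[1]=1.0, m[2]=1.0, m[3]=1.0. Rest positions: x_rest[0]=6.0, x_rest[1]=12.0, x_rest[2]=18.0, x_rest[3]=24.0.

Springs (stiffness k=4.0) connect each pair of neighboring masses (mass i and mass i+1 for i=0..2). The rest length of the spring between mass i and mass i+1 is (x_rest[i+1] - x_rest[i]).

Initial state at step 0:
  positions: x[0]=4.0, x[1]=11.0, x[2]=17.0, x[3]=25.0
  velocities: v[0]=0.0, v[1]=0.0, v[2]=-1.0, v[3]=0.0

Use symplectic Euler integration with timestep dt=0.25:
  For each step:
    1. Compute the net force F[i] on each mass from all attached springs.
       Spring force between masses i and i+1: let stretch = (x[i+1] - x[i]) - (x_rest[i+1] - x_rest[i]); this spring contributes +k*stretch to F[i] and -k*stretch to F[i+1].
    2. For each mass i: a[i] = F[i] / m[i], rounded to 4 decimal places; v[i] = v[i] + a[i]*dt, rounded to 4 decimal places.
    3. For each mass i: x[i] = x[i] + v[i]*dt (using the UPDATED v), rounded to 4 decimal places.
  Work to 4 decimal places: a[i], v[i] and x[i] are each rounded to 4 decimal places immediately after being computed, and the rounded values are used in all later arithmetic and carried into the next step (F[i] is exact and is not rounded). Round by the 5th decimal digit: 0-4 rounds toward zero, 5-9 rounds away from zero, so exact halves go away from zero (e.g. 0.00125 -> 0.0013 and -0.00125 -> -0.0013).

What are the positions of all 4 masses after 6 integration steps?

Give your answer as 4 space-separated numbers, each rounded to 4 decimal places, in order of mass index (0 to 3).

Step 0: x=[4.0000 11.0000 17.0000 25.0000] v=[0.0000 0.0000 -1.0000 0.0000]
Step 1: x=[4.2500 10.7500 17.2500 24.5000] v=[1.0000 -1.0000 1.0000 -2.0000]
Step 2: x=[4.6250 10.5000 17.6875 23.6875] v=[1.5000 -1.0000 1.7500 -3.2500]
Step 3: x=[4.9688 10.5781 17.8281 22.8750] v=[1.3750 0.3125 0.5625 -3.2500]
Step 4: x=[5.2149 11.0664 17.4180 22.3008] v=[0.9843 1.9532 -1.6406 -2.2969]
Step 5: x=[5.4239 11.6797 16.6407 22.0059] v=[0.8358 2.4533 -3.1094 -1.1797]
Step 6: x=[5.6968 11.9693 15.9644 21.8697] v=[1.0916 1.1585 -2.7052 -0.5449]

Answer: 5.6968 11.9693 15.9644 21.8697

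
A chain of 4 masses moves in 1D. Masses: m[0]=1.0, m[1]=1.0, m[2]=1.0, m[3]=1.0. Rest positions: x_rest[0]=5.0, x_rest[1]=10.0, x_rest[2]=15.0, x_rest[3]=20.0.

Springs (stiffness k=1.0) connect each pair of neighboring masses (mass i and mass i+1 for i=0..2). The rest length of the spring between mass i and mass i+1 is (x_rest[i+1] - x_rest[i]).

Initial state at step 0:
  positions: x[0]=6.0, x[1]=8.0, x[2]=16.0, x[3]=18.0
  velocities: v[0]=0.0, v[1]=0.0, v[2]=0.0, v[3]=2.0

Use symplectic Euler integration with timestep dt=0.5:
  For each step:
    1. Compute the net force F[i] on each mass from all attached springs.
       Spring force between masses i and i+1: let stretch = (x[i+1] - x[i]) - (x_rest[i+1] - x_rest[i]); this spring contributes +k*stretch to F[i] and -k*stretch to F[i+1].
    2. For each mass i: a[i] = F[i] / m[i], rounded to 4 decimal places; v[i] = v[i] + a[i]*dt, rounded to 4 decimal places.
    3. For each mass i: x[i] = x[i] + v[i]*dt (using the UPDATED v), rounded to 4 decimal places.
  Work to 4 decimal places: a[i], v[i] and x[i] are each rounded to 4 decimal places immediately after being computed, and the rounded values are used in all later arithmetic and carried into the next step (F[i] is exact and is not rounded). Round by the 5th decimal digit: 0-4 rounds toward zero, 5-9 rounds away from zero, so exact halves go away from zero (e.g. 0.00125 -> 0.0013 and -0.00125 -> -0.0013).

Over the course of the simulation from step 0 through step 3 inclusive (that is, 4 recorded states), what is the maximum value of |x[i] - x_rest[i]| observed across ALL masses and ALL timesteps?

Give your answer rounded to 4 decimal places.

Answer: 2.2813

Derivation:
Step 0: x=[6.0000 8.0000 16.0000 18.0000] v=[0.0000 0.0000 0.0000 2.0000]
Step 1: x=[5.2500 9.5000 14.5000 19.7500] v=[-1.5000 3.0000 -3.0000 3.5000]
Step 2: x=[4.3125 11.1875 13.0625 21.4375] v=[-1.8750 3.3750 -2.8750 3.3750]
Step 3: x=[3.8438 11.6250 13.2500 22.2813] v=[-0.9375 0.8750 0.3750 1.6875]
Max displacement = 2.2813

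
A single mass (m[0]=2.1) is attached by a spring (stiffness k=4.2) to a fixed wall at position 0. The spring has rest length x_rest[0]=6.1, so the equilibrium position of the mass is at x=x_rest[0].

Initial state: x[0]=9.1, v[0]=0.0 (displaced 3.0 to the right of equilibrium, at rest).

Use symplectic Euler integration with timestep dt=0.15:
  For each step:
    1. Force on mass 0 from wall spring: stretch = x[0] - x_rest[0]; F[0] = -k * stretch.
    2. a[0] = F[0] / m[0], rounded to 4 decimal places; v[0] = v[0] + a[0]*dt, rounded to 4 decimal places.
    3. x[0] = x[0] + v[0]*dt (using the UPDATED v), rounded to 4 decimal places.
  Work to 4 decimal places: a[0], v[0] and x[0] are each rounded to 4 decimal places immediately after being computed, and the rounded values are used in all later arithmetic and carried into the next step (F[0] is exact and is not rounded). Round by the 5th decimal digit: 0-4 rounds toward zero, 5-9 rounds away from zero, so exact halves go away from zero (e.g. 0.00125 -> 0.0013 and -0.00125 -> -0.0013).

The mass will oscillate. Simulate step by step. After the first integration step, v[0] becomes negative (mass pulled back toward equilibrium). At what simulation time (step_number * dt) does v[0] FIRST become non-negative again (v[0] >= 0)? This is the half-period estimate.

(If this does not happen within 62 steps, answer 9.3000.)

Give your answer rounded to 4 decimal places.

Step 0: x=[9.1000] v=[0.0000]
Step 1: x=[8.9650] v=[-0.9000]
Step 2: x=[8.7011] v=[-1.7595]
Step 3: x=[8.3201] v=[-2.5398]
Step 4: x=[7.8392] v=[-3.2058]
Step 5: x=[7.2801] v=[-3.7276]
Step 6: x=[6.6679] v=[-4.0816]
Step 7: x=[6.0301] v=[-4.2520]
Step 8: x=[5.3955] v=[-4.2310]
Step 9: x=[4.7925] v=[-4.0197]
Step 10: x=[4.2484] v=[-3.6275]
Step 11: x=[3.7876] v=[-3.0720]
Step 12: x=[3.4309] v=[-2.3783]
Step 13: x=[3.1943] v=[-1.5776]
Step 14: x=[3.0884] v=[-0.7059]
Step 15: x=[3.1180] v=[0.1976]
First v>=0 after going negative at step 15, time=2.2500

Answer: 2.2500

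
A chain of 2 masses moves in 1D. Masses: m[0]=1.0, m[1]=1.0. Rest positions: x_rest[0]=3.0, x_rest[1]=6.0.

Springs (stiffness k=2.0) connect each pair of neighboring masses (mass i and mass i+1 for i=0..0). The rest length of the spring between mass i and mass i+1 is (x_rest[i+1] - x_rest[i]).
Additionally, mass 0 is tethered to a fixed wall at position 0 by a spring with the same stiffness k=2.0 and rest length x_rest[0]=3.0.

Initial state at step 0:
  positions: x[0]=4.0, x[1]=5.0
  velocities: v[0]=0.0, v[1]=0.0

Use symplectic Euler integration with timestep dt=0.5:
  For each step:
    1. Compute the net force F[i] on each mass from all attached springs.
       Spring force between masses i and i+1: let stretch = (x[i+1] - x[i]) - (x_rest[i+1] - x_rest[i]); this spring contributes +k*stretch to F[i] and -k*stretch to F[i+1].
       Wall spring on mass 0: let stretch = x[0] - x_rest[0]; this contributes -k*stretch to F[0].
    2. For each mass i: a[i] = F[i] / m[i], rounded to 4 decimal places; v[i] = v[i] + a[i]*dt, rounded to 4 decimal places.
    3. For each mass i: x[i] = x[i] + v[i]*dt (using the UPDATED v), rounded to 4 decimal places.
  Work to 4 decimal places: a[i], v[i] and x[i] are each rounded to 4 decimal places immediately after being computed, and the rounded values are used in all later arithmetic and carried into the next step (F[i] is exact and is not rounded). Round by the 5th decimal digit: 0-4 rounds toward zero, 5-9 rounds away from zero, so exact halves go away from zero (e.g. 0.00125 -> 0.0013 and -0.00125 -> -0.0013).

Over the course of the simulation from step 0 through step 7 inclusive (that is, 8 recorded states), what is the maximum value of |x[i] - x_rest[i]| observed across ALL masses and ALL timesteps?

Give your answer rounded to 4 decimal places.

Answer: 1.5000

Derivation:
Step 0: x=[4.0000 5.0000] v=[0.0000 0.0000]
Step 1: x=[2.5000 6.0000] v=[-3.0000 2.0000]
Step 2: x=[1.5000 6.7500] v=[-2.0000 1.5000]
Step 3: x=[2.3750 6.3750] v=[1.7500 -0.7500]
Step 4: x=[4.0625 5.5000] v=[3.3750 -1.7500]
Step 5: x=[4.4375 5.4063] v=[0.7500 -0.1875]
Step 6: x=[3.0782 6.3282] v=[-2.7187 1.8437]
Step 7: x=[1.8048 7.1251] v=[-2.5469 1.5937]
Max displacement = 1.5000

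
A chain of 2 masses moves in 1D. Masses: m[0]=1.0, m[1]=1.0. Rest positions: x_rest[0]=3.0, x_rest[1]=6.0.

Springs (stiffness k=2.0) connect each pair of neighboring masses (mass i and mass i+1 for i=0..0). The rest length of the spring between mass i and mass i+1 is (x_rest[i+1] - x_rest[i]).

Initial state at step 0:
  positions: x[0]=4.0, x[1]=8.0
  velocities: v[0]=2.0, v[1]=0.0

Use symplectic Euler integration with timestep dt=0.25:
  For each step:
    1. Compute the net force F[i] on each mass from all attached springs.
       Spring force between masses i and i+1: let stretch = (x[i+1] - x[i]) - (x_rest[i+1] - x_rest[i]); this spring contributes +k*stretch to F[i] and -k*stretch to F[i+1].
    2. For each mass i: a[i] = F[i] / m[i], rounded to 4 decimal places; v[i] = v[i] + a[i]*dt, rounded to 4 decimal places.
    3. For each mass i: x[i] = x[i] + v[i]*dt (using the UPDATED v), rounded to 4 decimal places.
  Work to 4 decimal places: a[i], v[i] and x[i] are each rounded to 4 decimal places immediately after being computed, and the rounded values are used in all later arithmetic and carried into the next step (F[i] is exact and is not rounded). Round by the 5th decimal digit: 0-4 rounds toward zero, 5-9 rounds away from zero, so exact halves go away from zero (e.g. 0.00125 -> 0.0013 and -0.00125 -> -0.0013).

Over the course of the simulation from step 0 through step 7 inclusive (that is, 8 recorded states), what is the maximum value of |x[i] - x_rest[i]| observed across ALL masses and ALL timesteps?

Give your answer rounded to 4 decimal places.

Answer: 3.5678

Derivation:
Step 0: x=[4.0000 8.0000] v=[2.0000 0.0000]
Step 1: x=[4.6250 7.8750] v=[2.5000 -0.5000]
Step 2: x=[5.2813 7.7188] v=[2.6250 -0.6250]
Step 3: x=[5.8673 7.6329] v=[2.3438 -0.3438]
Step 4: x=[6.2990 7.7013] v=[1.7266 0.2734]
Step 5: x=[6.5310 7.9694] v=[0.9278 1.0723]
Step 6: x=[6.5678 8.4327] v=[0.1470 1.8531]
Step 7: x=[6.4627 9.0379] v=[-0.4206 2.4207]
Max displacement = 3.5678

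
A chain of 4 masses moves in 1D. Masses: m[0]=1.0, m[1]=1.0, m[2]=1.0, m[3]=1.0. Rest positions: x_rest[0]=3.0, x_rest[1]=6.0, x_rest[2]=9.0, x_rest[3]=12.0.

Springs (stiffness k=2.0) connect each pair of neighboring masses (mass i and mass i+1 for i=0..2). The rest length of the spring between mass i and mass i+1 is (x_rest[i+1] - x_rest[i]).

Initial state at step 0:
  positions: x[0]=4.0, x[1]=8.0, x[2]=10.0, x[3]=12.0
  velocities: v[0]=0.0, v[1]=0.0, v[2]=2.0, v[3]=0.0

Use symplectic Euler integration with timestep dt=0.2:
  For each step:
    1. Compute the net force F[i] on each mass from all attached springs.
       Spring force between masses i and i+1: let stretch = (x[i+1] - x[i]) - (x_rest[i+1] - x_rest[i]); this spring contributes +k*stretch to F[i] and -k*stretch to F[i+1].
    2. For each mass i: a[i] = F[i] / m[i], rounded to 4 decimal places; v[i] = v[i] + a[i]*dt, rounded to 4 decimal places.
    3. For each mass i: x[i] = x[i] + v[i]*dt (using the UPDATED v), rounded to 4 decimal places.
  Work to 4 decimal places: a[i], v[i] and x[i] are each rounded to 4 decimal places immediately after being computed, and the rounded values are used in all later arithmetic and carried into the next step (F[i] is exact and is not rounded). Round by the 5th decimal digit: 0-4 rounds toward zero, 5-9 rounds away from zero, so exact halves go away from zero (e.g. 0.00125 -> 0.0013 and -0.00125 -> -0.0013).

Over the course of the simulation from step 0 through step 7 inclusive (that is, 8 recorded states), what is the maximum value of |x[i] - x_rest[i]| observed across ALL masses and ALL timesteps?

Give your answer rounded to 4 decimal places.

Answer: 2.4893

Derivation:
Step 0: x=[4.0000 8.0000 10.0000 12.0000] v=[0.0000 0.0000 2.0000 0.0000]
Step 1: x=[4.0800 7.8400 10.4000 12.0800] v=[0.4000 -0.8000 2.0000 0.4000]
Step 2: x=[4.2208 7.5840 10.7296 12.2656] v=[0.7040 -1.2800 1.6480 0.9280]
Step 3: x=[4.3907 7.3106 10.9304 12.5683] v=[0.8493 -1.3670 1.0042 1.5136]
Step 4: x=[4.5542 7.0932 10.9727 12.9800] v=[0.8173 -1.0870 0.2114 2.0584]
Step 5: x=[4.6808 6.9830 10.8652 13.4711] v=[0.6329 -0.5508 -0.5375 2.4555]
Step 6: x=[4.7516 6.9992 10.6556 13.9937] v=[0.3538 0.0812 -1.0480 2.6131]
Step 7: x=[4.7622 7.1281 10.4205 14.4893] v=[0.0528 0.6447 -1.1753 2.4779]
Max displacement = 2.4893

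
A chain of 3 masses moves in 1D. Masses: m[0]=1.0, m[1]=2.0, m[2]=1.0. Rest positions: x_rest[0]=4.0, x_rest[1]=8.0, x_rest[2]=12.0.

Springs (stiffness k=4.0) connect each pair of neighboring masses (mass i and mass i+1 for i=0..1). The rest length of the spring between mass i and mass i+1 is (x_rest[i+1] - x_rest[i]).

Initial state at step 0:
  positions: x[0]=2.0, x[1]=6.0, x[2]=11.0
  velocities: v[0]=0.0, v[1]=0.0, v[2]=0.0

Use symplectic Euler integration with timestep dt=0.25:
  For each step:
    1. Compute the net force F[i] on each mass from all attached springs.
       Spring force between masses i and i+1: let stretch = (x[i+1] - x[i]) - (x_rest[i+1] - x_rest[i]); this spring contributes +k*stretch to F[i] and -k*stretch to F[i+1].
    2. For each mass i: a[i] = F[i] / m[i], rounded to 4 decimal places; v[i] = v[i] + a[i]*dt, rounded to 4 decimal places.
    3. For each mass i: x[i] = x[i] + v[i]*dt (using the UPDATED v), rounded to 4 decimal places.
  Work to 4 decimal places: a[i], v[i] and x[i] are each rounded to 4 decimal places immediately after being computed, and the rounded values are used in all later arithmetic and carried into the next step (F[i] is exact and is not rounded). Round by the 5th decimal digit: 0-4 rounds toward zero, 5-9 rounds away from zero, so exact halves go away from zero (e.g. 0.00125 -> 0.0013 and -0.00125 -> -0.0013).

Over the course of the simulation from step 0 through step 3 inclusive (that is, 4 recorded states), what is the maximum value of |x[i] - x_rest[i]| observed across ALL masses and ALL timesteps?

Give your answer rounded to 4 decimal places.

Step 0: x=[2.0000 6.0000 11.0000] v=[0.0000 0.0000 0.0000]
Step 1: x=[2.0000 6.1250 10.7500] v=[0.0000 0.5000 -1.0000]
Step 2: x=[2.0313 6.3125 10.3438] v=[0.1250 0.7500 -1.6250]
Step 3: x=[2.1329 6.4688 9.9297] v=[0.4062 0.6251 -1.6563]
Max displacement = 2.0703

Answer: 2.0703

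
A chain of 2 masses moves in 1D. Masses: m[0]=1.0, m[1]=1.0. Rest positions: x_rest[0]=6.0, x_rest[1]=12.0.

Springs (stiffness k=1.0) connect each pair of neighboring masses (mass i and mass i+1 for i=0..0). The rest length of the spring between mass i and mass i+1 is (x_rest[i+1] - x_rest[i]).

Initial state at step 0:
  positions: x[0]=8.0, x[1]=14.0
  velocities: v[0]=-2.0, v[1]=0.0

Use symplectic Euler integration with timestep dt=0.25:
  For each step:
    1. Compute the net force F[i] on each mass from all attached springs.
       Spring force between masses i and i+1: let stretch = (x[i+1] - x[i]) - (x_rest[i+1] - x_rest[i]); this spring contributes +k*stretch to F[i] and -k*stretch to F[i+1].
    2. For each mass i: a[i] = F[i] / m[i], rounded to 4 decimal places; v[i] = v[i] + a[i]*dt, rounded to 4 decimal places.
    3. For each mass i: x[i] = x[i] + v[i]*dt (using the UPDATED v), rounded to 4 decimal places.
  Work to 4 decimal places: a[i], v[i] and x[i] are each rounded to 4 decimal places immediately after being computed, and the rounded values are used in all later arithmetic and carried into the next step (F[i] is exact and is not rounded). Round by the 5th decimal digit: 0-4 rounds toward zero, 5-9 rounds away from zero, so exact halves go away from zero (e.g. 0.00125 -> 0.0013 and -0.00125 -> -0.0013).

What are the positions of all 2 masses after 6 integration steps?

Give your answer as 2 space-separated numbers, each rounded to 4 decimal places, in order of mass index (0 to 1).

Answer: 5.8921 13.1080

Derivation:
Step 0: x=[8.0000 14.0000] v=[-2.0000 0.0000]
Step 1: x=[7.5000 14.0000] v=[-2.0000 0.0000]
Step 2: x=[7.0313 13.9688] v=[-1.8750 -0.1250]
Step 3: x=[6.6212 13.8790] v=[-1.6406 -0.3594]
Step 4: x=[6.2897 13.7105] v=[-1.3262 -0.6739]
Step 5: x=[6.0470 13.4532] v=[-0.9710 -1.0291]
Step 6: x=[5.8921 13.1080] v=[-0.6195 -1.3807]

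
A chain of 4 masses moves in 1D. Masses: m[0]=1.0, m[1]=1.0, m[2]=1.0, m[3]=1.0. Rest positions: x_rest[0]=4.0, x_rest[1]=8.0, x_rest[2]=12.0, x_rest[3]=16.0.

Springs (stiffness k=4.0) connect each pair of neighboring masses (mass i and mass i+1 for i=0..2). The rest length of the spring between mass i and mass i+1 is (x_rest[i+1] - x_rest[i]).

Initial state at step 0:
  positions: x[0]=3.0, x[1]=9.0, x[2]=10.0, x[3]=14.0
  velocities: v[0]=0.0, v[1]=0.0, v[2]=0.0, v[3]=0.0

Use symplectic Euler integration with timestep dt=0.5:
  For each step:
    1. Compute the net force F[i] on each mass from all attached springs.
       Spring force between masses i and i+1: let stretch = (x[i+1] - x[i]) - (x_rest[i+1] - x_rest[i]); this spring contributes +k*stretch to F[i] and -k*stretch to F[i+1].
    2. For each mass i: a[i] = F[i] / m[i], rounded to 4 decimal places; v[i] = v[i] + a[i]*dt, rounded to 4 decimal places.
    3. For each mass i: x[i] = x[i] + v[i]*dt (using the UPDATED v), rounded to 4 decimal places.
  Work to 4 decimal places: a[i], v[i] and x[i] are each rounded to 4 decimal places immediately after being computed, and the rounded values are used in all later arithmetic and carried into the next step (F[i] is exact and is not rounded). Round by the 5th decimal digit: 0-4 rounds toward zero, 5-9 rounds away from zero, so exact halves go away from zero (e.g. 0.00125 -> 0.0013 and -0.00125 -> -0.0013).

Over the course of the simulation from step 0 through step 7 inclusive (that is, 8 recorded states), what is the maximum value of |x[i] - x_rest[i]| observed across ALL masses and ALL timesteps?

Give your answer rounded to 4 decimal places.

Step 0: x=[3.0000 9.0000 10.0000 14.0000] v=[0.0000 0.0000 0.0000 0.0000]
Step 1: x=[5.0000 4.0000 13.0000 14.0000] v=[4.0000 -10.0000 6.0000 0.0000]
Step 2: x=[2.0000 9.0000 8.0000 17.0000] v=[-6.0000 10.0000 -10.0000 6.0000]
Step 3: x=[2.0000 6.0000 13.0000 15.0000] v=[0.0000 -6.0000 10.0000 -4.0000]
Step 4: x=[2.0000 6.0000 13.0000 15.0000] v=[0.0000 0.0000 0.0000 0.0000]
Step 5: x=[2.0000 9.0000 8.0000 17.0000] v=[0.0000 6.0000 -10.0000 4.0000]
Step 6: x=[5.0000 4.0000 13.0000 14.0000] v=[6.0000 -10.0000 10.0000 -6.0000]
Step 7: x=[3.0000 9.0000 10.0000 14.0000] v=[-4.0000 10.0000 -6.0000 0.0000]
Max displacement = 4.0000

Answer: 4.0000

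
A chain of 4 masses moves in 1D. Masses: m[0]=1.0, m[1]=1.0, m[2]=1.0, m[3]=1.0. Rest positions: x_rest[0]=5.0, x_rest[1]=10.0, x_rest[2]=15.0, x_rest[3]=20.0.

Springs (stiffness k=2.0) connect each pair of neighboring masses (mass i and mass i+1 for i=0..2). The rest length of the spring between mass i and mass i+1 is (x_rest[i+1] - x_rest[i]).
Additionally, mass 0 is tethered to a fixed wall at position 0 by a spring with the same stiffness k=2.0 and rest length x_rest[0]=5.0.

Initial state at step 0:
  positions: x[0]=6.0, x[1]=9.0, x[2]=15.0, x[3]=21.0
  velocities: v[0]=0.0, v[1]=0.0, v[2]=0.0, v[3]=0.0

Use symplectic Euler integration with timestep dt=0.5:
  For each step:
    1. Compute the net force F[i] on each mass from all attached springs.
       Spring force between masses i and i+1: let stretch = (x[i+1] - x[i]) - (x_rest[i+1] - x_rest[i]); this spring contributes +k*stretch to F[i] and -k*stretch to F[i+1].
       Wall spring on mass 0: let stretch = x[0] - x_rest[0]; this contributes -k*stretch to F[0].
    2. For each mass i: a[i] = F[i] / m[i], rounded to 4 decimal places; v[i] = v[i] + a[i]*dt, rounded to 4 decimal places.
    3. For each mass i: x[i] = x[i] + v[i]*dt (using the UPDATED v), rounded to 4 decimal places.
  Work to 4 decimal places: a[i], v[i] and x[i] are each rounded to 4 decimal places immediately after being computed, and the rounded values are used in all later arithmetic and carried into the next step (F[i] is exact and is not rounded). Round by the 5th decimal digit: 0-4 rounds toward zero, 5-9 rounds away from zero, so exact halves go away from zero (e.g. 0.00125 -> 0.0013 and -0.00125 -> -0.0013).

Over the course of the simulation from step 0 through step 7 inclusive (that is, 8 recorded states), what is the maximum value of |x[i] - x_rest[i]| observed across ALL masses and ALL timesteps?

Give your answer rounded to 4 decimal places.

Step 0: x=[6.0000 9.0000 15.0000 21.0000] v=[0.0000 0.0000 0.0000 0.0000]
Step 1: x=[4.5000 10.5000 15.0000 20.5000] v=[-3.0000 3.0000 0.0000 -1.0000]
Step 2: x=[3.7500 11.2500 15.5000 19.7500] v=[-1.5000 1.5000 1.0000 -1.5000]
Step 3: x=[4.8750 10.3750 16.0000 19.3750] v=[2.2500 -1.7500 1.0000 -0.7500]
Step 4: x=[6.3125 9.5625 15.3750 19.8125] v=[2.8750 -1.6250 -1.2500 0.8750]
Step 5: x=[6.2188 10.0313 14.0625 20.5313] v=[-0.1875 0.9375 -2.6250 1.4375]
Step 6: x=[4.9219 10.6094 13.9688 20.5157] v=[-2.5938 1.1562 -0.1874 -0.0313]
Step 7: x=[4.0078 10.0235 15.4689 19.7266] v=[-1.8282 -1.1719 3.0001 -1.5782]
Max displacement = 1.3125

Answer: 1.3125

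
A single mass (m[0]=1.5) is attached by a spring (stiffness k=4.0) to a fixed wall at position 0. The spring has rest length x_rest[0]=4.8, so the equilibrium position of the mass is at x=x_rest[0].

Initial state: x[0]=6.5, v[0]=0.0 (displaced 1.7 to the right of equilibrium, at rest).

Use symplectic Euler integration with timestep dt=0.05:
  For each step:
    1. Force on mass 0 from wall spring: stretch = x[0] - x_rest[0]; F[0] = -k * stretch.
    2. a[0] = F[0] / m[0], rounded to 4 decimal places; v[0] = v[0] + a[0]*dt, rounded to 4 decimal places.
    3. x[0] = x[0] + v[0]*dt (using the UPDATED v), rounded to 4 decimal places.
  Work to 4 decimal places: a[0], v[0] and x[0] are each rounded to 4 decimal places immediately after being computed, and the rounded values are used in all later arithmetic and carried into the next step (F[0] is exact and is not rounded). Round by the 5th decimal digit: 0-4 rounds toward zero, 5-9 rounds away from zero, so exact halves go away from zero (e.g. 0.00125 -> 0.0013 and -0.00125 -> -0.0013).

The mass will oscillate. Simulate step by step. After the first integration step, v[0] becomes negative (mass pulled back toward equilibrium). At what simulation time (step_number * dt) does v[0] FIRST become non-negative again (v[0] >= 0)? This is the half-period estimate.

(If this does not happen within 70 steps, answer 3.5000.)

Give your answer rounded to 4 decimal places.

Step 0: x=[6.5000] v=[0.0000]
Step 1: x=[6.4887] v=[-0.2267]
Step 2: x=[6.4661] v=[-0.4519]
Step 3: x=[6.4324] v=[-0.6740]
Step 4: x=[6.3878] v=[-0.8917]
Step 5: x=[6.3326] v=[-1.1034]
Step 6: x=[6.2672] v=[-1.3077]
Step 7: x=[6.1920] v=[-1.5033]
Step 8: x=[6.1076] v=[-1.6889]
Step 9: x=[6.0144] v=[-1.8632]
Step 10: x=[5.9131] v=[-2.0251]
Step 11: x=[5.8044] v=[-2.1735]
Step 12: x=[5.6890] v=[-2.3074]
Step 13: x=[5.5677] v=[-2.4259]
Step 14: x=[5.4413] v=[-2.5283]
Step 15: x=[5.3106] v=[-2.6138]
Step 16: x=[5.1765] v=[-2.6819]
Step 17: x=[5.0399] v=[-2.7321]
Step 18: x=[4.9017] v=[-2.7641]
Step 19: x=[4.7628] v=[-2.7777]
Step 20: x=[4.6242] v=[-2.7727]
Step 21: x=[4.4867] v=[-2.7493]
Step 22: x=[4.3513] v=[-2.7075]
Step 23: x=[4.2189] v=[-2.6477]
Step 24: x=[4.0904] v=[-2.5702]
Step 25: x=[3.9666] v=[-2.4756]
Step 26: x=[3.8484] v=[-2.3645]
Step 27: x=[3.7365] v=[-2.2376]
Step 28: x=[3.6317] v=[-2.0958]
Step 29: x=[3.5347] v=[-1.9400]
Step 30: x=[3.4461] v=[-1.7713]
Step 31: x=[3.3666] v=[-1.5908]
Step 32: x=[3.2966] v=[-1.3997]
Step 33: x=[3.2366] v=[-1.1992]
Step 34: x=[3.1871] v=[-0.9907]
Step 35: x=[3.1483] v=[-0.7756]
Step 36: x=[3.1205] v=[-0.5554]
Step 37: x=[3.1039] v=[-0.3315]
Step 38: x=[3.0986] v=[-0.1054]
Step 39: x=[3.1047] v=[0.1215]
First v>=0 after going negative at step 39, time=1.9500

Answer: 1.9500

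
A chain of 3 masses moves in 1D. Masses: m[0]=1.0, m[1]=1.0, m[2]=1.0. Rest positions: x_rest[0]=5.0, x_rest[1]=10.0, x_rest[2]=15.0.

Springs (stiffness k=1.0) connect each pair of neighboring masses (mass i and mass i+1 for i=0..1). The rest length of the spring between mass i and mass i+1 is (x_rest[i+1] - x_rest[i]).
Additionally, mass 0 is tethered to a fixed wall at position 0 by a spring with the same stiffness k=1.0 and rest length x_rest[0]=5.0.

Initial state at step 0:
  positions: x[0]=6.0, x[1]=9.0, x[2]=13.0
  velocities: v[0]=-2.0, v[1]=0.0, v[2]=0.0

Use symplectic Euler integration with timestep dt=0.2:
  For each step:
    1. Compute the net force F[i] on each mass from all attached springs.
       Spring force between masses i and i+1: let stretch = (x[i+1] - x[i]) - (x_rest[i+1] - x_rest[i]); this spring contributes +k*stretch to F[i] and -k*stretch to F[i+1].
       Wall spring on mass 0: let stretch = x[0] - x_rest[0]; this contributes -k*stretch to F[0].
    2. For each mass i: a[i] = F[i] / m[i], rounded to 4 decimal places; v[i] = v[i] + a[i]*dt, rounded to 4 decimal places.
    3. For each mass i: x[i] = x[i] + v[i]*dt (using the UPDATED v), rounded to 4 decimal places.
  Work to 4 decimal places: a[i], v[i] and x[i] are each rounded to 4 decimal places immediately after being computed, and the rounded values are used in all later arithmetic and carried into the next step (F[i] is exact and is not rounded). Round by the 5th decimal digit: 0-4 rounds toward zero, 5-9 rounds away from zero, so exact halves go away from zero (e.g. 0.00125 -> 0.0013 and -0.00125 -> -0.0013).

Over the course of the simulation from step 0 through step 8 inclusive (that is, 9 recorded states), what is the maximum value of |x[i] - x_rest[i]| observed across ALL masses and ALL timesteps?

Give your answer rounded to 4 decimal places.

Step 0: x=[6.0000 9.0000 13.0000] v=[-2.0000 0.0000 0.0000]
Step 1: x=[5.4800 9.0400 13.0400] v=[-2.6000 0.2000 0.2000]
Step 2: x=[4.8832 9.0976 13.1200] v=[-2.9840 0.2880 0.4000]
Step 3: x=[4.2596 9.1475 13.2391] v=[-3.1178 0.2496 0.5955]
Step 4: x=[3.6612 9.1656 13.3945] v=[-2.9921 0.0903 0.7772]
Step 5: x=[3.1365 9.1326 13.5808] v=[-2.6235 -0.1648 0.9314]
Step 6: x=[2.7262 9.0377 13.7892] v=[-2.0516 -0.4744 1.0418]
Step 7: x=[2.4593 8.8804 14.0075] v=[-1.3345 -0.7864 1.0915]
Step 8: x=[2.3509 8.6714 14.2207] v=[-0.5421 -1.0452 1.0661]
Max displacement = 2.6491

Answer: 2.6491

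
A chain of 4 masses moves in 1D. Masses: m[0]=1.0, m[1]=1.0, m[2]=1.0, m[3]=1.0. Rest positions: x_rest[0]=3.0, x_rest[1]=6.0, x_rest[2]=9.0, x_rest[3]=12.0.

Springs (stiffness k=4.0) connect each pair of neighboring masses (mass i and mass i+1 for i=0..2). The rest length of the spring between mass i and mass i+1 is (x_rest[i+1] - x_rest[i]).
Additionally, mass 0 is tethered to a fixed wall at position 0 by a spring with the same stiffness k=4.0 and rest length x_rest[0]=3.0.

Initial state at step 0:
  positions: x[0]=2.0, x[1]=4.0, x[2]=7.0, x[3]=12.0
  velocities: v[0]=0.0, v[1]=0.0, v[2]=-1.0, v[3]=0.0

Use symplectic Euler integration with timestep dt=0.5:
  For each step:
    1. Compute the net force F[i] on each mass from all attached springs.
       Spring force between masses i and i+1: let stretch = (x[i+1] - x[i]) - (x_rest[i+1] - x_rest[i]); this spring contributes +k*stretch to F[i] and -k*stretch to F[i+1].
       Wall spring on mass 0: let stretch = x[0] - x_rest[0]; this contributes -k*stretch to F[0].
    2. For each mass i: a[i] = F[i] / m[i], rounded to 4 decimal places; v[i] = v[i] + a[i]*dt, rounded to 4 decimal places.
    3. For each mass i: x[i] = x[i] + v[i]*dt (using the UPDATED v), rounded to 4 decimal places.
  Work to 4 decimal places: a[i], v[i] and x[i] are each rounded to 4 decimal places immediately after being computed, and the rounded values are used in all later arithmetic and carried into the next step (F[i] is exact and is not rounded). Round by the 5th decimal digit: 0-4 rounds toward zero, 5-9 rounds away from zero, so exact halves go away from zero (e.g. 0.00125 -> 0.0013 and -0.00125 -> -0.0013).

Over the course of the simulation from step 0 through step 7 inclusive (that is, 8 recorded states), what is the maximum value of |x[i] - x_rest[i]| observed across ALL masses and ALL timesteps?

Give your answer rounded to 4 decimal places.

Step 0: x=[2.0000 4.0000 7.0000 12.0000] v=[0.0000 0.0000 -1.0000 0.0000]
Step 1: x=[2.0000 5.0000 8.5000 10.0000] v=[0.0000 2.0000 3.0000 -4.0000]
Step 2: x=[3.0000 6.5000 8.0000 9.5000] v=[2.0000 3.0000 -1.0000 -1.0000]
Step 3: x=[4.5000 6.0000 7.5000 10.5000] v=[3.0000 -1.0000 -1.0000 2.0000]
Step 4: x=[3.0000 5.5000 8.5000 11.5000] v=[-3.0000 -1.0000 2.0000 2.0000]
Step 5: x=[1.0000 5.5000 9.5000 12.5000] v=[-4.0000 0.0000 2.0000 2.0000]
Step 6: x=[2.5000 5.0000 9.5000 13.5000] v=[3.0000 -1.0000 0.0000 2.0000]
Step 7: x=[4.0000 6.5000 9.0000 13.5000] v=[3.0000 3.0000 -1.0000 0.0000]
Max displacement = 2.5000

Answer: 2.5000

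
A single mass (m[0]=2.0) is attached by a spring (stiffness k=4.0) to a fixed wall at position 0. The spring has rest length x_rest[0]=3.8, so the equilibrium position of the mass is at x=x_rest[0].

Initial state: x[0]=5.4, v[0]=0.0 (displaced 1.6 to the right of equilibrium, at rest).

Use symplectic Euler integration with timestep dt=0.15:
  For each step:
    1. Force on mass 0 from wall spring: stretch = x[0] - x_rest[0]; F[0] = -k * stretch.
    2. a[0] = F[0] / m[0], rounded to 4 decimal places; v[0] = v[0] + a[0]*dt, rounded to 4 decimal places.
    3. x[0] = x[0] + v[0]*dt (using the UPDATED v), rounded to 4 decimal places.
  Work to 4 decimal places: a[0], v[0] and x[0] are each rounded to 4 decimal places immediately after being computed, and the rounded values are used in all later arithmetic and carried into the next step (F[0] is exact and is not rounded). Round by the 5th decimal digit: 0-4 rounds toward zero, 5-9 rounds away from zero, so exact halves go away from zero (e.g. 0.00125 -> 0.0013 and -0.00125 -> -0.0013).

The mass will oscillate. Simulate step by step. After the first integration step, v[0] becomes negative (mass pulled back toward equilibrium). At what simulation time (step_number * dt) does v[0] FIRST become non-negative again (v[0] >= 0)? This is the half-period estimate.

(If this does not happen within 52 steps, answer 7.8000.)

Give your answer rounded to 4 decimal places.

Step 0: x=[5.4000] v=[0.0000]
Step 1: x=[5.3280] v=[-0.4800]
Step 2: x=[5.1872] v=[-0.9384]
Step 3: x=[4.9840] v=[-1.3546]
Step 4: x=[4.7275] v=[-1.7098]
Step 5: x=[4.4293] v=[-1.9881]
Step 6: x=[4.1028] v=[-2.1769]
Step 7: x=[3.7626] v=[-2.2677]
Step 8: x=[3.4241] v=[-2.2565]
Step 9: x=[3.1025] v=[-2.1437]
Step 10: x=[2.8123] v=[-1.9345]
Step 11: x=[2.5666] v=[-1.6382]
Step 12: x=[2.3764] v=[-1.2682]
Step 13: x=[2.2502] v=[-0.8411]
Step 14: x=[2.1938] v=[-0.3762]
Step 15: x=[2.2097] v=[0.1057]
First v>=0 after going negative at step 15, time=2.2500

Answer: 2.2500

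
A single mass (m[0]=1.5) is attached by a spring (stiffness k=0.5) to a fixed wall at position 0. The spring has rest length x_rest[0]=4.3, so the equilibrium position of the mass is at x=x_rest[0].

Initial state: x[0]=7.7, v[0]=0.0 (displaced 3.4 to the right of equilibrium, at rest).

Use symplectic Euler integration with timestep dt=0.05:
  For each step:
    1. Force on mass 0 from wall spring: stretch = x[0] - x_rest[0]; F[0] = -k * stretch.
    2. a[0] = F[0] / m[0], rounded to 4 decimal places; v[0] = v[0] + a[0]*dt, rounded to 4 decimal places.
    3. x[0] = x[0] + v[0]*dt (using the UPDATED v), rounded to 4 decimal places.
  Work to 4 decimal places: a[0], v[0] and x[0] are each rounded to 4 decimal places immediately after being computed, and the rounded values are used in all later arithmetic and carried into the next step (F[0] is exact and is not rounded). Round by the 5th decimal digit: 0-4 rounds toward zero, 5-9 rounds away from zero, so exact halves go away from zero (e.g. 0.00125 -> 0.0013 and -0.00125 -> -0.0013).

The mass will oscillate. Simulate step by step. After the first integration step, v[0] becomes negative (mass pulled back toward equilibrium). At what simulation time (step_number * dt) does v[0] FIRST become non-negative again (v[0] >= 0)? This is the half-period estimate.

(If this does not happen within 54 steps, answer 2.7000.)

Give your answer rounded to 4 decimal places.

Answer: 2.7000

Derivation:
Step 0: x=[7.7000] v=[0.0000]
Step 1: x=[7.6972] v=[-0.0567]
Step 2: x=[7.6915] v=[-0.1133]
Step 3: x=[7.6830] v=[-0.1698]
Step 4: x=[7.6717] v=[-0.2262]
Step 5: x=[7.6576] v=[-0.2824]
Step 6: x=[7.6407] v=[-0.3384]
Step 7: x=[7.6210] v=[-0.3941]
Step 8: x=[7.5985] v=[-0.4495]
Step 9: x=[7.5733] v=[-0.5045]
Step 10: x=[7.5453] v=[-0.5591]
Step 11: x=[7.5146] v=[-0.6132]
Step 12: x=[7.4813] v=[-0.6668]
Step 13: x=[7.4453] v=[-0.7198]
Step 14: x=[7.4067] v=[-0.7722]
Step 15: x=[7.3655] v=[-0.8240]
Step 16: x=[7.3217] v=[-0.8751]
Step 17: x=[7.2754] v=[-0.9255]
Step 18: x=[7.2266] v=[-0.9751]
Step 19: x=[7.1754] v=[-1.0239]
Step 20: x=[7.1218] v=[-1.0718]
Step 21: x=[7.0659] v=[-1.1188]
Step 22: x=[7.0077] v=[-1.1649]
Step 23: x=[6.9472] v=[-1.2100]
Step 24: x=[6.8845] v=[-1.2541]
Step 25: x=[6.8196] v=[-1.2972]
Step 26: x=[6.7526] v=[-1.3392]
Step 27: x=[6.6836] v=[-1.3801]
Step 28: x=[6.6126] v=[-1.4198]
Step 29: x=[6.5397] v=[-1.4583]
Step 30: x=[6.4649] v=[-1.4956]
Step 31: x=[6.3883] v=[-1.5317]
Step 32: x=[6.3100] v=[-1.5665]
Step 33: x=[6.2300] v=[-1.6000]
Step 34: x=[6.1484] v=[-1.6322]
Step 35: x=[6.0653] v=[-1.6630]
Step 36: x=[5.9807] v=[-1.6924]
Step 37: x=[5.8947] v=[-1.7204]
Step 38: x=[5.8074] v=[-1.7470]
Step 39: x=[5.7188] v=[-1.7721]
Step 40: x=[5.6290] v=[-1.7957]
Step 41: x=[5.5381] v=[-1.8179]
Step 42: x=[5.4462] v=[-1.8385]
Step 43: x=[5.3533] v=[-1.8576]
Step 44: x=[5.2595] v=[-1.8752]
Step 45: x=[5.1649] v=[-1.8912]
Step 46: x=[5.0696] v=[-1.9056]
Step 47: x=[4.9737] v=[-1.9184]
Step 48: x=[4.8772] v=[-1.9296]
Step 49: x=[4.7802] v=[-1.9392]
Step 50: x=[4.6828] v=[-1.9472]
Step 51: x=[4.5851] v=[-1.9536]
Step 52: x=[4.4872] v=[-1.9584]
Step 53: x=[4.3891] v=[-1.9615]
Step 54: x=[4.2910] v=[-1.9630]
v[0] did not become non-negative within 54 steps; using fallback time=2.7000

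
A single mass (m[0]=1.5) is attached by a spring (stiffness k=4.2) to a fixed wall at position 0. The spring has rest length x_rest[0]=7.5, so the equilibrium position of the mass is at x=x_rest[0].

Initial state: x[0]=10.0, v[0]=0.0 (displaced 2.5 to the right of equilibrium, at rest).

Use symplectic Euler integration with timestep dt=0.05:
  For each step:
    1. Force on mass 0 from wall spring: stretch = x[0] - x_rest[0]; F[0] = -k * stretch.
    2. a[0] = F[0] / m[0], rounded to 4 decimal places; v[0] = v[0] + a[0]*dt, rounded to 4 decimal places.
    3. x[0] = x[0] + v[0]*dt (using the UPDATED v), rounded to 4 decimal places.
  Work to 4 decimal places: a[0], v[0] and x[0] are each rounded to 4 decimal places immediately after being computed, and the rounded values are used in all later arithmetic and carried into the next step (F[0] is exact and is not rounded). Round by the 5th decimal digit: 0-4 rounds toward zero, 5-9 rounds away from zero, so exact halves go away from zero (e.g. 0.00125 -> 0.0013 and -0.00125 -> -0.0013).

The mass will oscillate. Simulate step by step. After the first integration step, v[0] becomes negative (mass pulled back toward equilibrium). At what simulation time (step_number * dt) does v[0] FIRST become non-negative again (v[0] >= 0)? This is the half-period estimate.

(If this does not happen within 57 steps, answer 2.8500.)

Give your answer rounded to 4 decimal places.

Step 0: x=[10.0000] v=[0.0000]
Step 1: x=[9.9825] v=[-0.3500]
Step 2: x=[9.9476] v=[-0.6976]
Step 3: x=[9.8956] v=[-1.0403]
Step 4: x=[9.8268] v=[-1.3757]
Step 5: x=[9.7417] v=[-1.7015]
Step 6: x=[9.6409] v=[-2.0153]
Step 7: x=[9.5252] v=[-2.3150]
Step 8: x=[9.3953] v=[-2.5985]
Step 9: x=[9.2521] v=[-2.8638]
Step 10: x=[9.0966] v=[-3.1091]
Step 11: x=[8.9300] v=[-3.3326]
Step 12: x=[8.7534] v=[-3.5328]
Step 13: x=[8.5680] v=[-3.7083]
Step 14: x=[8.3751] v=[-3.8578]
Step 15: x=[8.1761] v=[-3.9803]
Step 16: x=[7.9724] v=[-4.0750]
Step 17: x=[7.7653] v=[-4.1411]
Step 18: x=[7.5564] v=[-4.1782]
Step 19: x=[7.3471] v=[-4.1861]
Step 20: x=[7.1389] v=[-4.1647]
Step 21: x=[6.9332] v=[-4.1141]
Step 22: x=[6.7315] v=[-4.0348]
Step 23: x=[6.5351] v=[-3.9272]
Step 24: x=[6.3455] v=[-3.7921]
Step 25: x=[6.1640] v=[-3.6305]
Step 26: x=[5.9918] v=[-3.4435]
Step 27: x=[5.8302] v=[-3.2324]
Step 28: x=[5.6803] v=[-2.9986]
Step 29: x=[5.5431] v=[-2.7438]
Step 30: x=[5.4196] v=[-2.4698]
Step 31: x=[5.3107] v=[-2.1785]
Step 32: x=[5.2171] v=[-1.8720]
Step 33: x=[5.1395] v=[-1.5524]
Step 34: x=[5.0784] v=[-1.2219]
Step 35: x=[5.0343] v=[-0.8829]
Step 36: x=[5.0074] v=[-0.5377]
Step 37: x=[4.9980] v=[-0.1887]
Step 38: x=[5.0061] v=[0.1616]
First v>=0 after going negative at step 38, time=1.9000

Answer: 1.9000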